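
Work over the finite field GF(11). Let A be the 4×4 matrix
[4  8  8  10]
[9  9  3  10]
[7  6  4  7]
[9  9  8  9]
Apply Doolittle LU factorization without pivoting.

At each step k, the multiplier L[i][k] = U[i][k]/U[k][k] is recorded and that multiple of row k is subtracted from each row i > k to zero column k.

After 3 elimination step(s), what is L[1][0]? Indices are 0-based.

L[1][0] = 5

[col 0] pivot 4
  R1 -= 5*R0 → (0, 2, 7, 4)  (L[1][0] := 5)
  R2 -= 10*R0 → (0, 3, 1, 6)  (L[2][0] := 10)
  R3 -= 5*R0 → (0, 2, 1, 3)  (L[3][0] := 5)
[col 1] pivot 2
  R2 -= 7*R1 → (0, 0, 7, 0)  (L[2][1] := 7)
  R3 -= 1*R1 → (0, 0, 5, 10)  (L[3][1] := 1)
[col 2] pivot 7
  R3 -= 7*R2 → (0, 0, 0, 10)  (L[3][2] := 7)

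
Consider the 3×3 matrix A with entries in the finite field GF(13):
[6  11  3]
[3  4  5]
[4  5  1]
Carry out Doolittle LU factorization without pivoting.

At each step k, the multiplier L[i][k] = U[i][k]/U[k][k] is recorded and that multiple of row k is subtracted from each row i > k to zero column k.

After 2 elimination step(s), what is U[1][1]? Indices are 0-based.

U[1][1] = 5

[col 0] pivot 6
  R1 -= 7*R0 → (0, 5, 10)  (L[1][0] := 7)
  R2 -= 5*R0 → (0, 2, 12)  (L[2][0] := 5)
[col 1] pivot 5
  R2 -= 3*R1 → (0, 0, 8)  (L[2][1] := 3)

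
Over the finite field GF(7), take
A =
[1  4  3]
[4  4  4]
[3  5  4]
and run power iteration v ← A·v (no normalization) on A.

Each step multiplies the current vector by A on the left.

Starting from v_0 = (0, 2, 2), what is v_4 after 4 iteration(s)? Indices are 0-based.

v_0 = (0, 2, 2).
v_1 = A·v_0 = (0, 2, 4).
v_2 = A·v_1 = (6, 3, 5).
v_3 = A·v_2 = (5, 0, 4).
v_4 = A·v_3 = (3, 1, 3).

v_4 = (3, 1, 3)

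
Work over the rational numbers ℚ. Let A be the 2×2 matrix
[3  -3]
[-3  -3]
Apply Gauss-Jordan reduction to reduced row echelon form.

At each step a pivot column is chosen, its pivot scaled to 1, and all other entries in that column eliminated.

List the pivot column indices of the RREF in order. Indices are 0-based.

pivot(0,0)=3: scale R0 → (1, -1)
  clear (1,0): R1 −= (-3)R0 → (0, -6)
pivot(1,1)=-6: scale R1 → (0, 1)
  clear (0,1): R0 −= (-1)R1 → (1, 0)

pivot columns: 0, 1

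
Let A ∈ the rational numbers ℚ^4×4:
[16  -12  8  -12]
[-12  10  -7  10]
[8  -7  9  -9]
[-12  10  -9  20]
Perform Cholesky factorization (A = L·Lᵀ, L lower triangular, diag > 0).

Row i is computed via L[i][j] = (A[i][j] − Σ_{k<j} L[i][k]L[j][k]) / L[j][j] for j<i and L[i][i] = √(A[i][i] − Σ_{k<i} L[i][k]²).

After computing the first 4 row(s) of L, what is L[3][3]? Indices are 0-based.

Step 1: L[0][0] = √(16) = 4.
  L[1][0] = (-12) / L[0][0] = -3.
Step 2: L[1][1] = √(1) = 1.
  L[2][0] = (8) / L[0][0] = 2.
  L[2][1] = (-1) / L[1][1] = -1.
Step 3: L[2][2] = √(4) = 2.
  L[3][0] = (-12) / L[0][0] = -3.
  L[3][1] = (1) / L[1][1] = 1.
  L[3][2] = (-2) / L[2][2] = -1.
Step 4: L[3][3] = √(9) = 3.

L[3][3] = 3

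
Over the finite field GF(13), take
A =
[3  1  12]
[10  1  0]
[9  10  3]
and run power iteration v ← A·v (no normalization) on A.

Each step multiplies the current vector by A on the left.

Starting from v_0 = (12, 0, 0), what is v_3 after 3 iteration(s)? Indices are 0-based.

v_0 = (12, 0, 0).
v_1 = A·v_0 = (10, 3, 4).
v_2 = A·v_1 = (3, 12, 2).
v_3 = A·v_2 = (6, 3, 10).

v_3 = (6, 3, 10)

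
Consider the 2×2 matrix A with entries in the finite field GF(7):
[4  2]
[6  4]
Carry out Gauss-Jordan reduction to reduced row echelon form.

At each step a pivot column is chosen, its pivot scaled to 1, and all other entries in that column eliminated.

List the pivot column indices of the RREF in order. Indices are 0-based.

step 1: normalize row 0 (÷4) = (1, 4)
  row 1: subtract 6×row0 = (0, 1)
step 2: normalize row 1 (÷1) = (0, 1)
  row 0: subtract 4×row1 = (1, 0)

pivot columns: 0, 1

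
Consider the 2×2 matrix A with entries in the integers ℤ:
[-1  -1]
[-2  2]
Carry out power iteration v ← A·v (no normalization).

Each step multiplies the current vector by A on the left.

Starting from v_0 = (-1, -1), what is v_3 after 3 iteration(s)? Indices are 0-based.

v_0 = (-1, -1).
v_1 = A·v_0 = (2, 0).
v_2 = A·v_1 = (-2, -4).
v_3 = A·v_2 = (6, -4).

v_3 = (6, -4)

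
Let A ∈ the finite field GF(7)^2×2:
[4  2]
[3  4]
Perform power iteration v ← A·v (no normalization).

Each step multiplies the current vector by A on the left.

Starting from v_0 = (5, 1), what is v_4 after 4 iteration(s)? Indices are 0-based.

v_0 = (5, 1).
v_1 = A·v_0 = (1, 5).
v_2 = A·v_1 = (0, 2).
v_3 = A·v_2 = (4, 1).
v_4 = A·v_3 = (4, 2).

v_4 = (4, 2)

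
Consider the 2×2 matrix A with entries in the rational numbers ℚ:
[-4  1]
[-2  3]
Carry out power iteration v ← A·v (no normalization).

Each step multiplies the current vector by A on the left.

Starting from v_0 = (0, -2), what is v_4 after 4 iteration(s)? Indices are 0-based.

v_0 = (0, -2).
v_1 = A·v_0 = (-2, -6).
v_2 = A·v_1 = (2, -14).
v_3 = A·v_2 = (-22, -46).
v_4 = A·v_3 = (42, -94).

v_4 = (42, -94)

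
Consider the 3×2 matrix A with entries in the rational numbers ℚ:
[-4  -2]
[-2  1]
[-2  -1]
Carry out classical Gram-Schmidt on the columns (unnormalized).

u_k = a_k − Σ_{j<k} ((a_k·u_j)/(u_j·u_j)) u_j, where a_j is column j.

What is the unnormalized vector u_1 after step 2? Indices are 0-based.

Step 1: u_0 = a_0 = (-4, -2, -2).
Step 2: u_1 = a_1 − (1/3)·u_0 = (-2/3, 5/3, -1/3).

u_1 = (-2/3, 5/3, -1/3)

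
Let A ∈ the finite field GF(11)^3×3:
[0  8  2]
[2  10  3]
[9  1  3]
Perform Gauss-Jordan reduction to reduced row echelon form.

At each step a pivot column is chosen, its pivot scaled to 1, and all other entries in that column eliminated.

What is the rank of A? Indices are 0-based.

[1] R0 <-> R1
[1] R0 /= 2  ⇒  (1, 5, 7)
     R2 -= 9·R0  ⇒  (0, 0, 6)
[2] R1 /= 8  ⇒  (0, 1, 3)
     R0 -= 5·R1  ⇒  (1, 0, 3)
[3] R2 /= 6  ⇒  (0, 0, 1)
     R0 -= 3·R2  ⇒  (1, 0, 0)
     R1 -= 3·R2  ⇒  (0, 1, 0)

rank = 3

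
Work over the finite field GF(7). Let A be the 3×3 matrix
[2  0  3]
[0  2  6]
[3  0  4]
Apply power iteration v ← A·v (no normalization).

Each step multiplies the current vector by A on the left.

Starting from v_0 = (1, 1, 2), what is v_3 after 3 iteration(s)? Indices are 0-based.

v_3 = (1, 1, 6)

v_0 = (1, 1, 2).
v_1 = A·v_0 = (1, 0, 4).
v_2 = A·v_1 = (0, 3, 5).
v_3 = A·v_2 = (1, 1, 6).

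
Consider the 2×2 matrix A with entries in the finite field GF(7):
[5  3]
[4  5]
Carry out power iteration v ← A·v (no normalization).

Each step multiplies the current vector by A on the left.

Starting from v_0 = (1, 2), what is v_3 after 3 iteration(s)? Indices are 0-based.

v_3 = (1, 6)

v_0 = (1, 2).
v_1 = A·v_0 = (4, 0).
v_2 = A·v_1 = (6, 2).
v_3 = A·v_2 = (1, 6).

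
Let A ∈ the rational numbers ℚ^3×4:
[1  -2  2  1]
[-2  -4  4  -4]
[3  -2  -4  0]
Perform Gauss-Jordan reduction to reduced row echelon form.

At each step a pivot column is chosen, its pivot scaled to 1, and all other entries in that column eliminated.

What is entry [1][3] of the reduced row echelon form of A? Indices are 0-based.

step 1: normalize row 0 (÷1) = (1, -2, 2, 1)
  row 1: subtract -2×row0 = (0, -8, 8, -2)
  row 2: subtract 3×row0 = (0, 4, -10, -3)
step 2: normalize row 1 (÷-8) = (0, 1, -1, 1/4)
  row 0: subtract -2×row1 = (1, 0, 0, 3/2)
  row 2: subtract 4×row1 = (0, 0, -6, -4)
step 3: normalize row 2 (÷-6) = (0, 0, 1, 2/3)
  row 1: subtract -1×row2 = (0, 1, 0, 11/12)

M[1][3] = 11/12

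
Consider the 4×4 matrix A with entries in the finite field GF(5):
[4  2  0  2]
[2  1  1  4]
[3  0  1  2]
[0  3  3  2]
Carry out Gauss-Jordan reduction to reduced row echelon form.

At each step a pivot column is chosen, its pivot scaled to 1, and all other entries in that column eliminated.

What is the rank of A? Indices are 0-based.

rank = 4

pivot(0,0)=4: scale R0 → (1, 3, 0, 3)
  clear (1,0): R1 −= (2)R0 → (0, 0, 1, 3)
  clear (2,0): R2 −= (3)R0 → (0, 1, 1, 3)
pivot(1,1): swap R1↔R2
pivot(1,1)=1: scale R1 → (0, 1, 1, 3)
  clear (0,1): R0 −= (3)R1 → (1, 0, 2, 4)
  clear (3,1): R3 −= (3)R1 → (0, 0, 0, 3)
pivot(2,2)=1: scale R2 → (0, 0, 1, 3)
  clear (0,2): R0 −= (2)R2 → (1, 0, 0, 3)
  clear (1,2): R1 −= (1)R2 → (0, 1, 0, 0)
pivot(3,3)=3: scale R3 → (0, 0, 0, 1)
  clear (0,3): R0 −= (3)R3 → (1, 0, 0, 0)
  clear (2,3): R2 −= (3)R3 → (0, 0, 1, 0)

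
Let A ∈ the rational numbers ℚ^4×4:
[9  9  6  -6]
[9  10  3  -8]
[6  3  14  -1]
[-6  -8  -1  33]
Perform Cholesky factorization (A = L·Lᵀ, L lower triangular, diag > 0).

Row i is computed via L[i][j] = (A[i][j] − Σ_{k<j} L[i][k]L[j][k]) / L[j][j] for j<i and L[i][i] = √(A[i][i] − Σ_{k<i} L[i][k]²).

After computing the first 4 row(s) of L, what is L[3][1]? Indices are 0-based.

Step 1: L[0][0] = √(9) = 3.
  L[1][0] = (9) / L[0][0] = 3.
Step 2: L[1][1] = √(1) = 1.
  L[2][0] = (6) / L[0][0] = 2.
  L[2][1] = (-3) / L[1][1] = -3.
Step 3: L[2][2] = √(1) = 1.
  L[3][0] = (-6) / L[0][0] = -2.
  L[3][1] = (-2) / L[1][1] = -2.
  L[3][2] = (-3) / L[2][2] = -3.
Step 4: L[3][3] = √(16) = 4.

L[3][1] = -2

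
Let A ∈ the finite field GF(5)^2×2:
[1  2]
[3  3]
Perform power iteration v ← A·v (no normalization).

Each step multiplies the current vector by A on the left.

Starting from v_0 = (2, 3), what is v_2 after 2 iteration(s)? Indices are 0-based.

v_2 = (3, 4)

v_0 = (2, 3).
v_1 = A·v_0 = (3, 0).
v_2 = A·v_1 = (3, 4).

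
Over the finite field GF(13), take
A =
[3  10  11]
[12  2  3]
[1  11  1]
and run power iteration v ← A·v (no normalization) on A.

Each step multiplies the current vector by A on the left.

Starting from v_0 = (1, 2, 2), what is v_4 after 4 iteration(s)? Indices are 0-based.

v_4 = (0, 10, 7)

v_0 = (1, 2, 2).
v_1 = A·v_0 = (6, 9, 12).
v_2 = A·v_1 = (6, 9, 0).
v_3 = A·v_2 = (4, 12, 1).
v_4 = A·v_3 = (0, 10, 7).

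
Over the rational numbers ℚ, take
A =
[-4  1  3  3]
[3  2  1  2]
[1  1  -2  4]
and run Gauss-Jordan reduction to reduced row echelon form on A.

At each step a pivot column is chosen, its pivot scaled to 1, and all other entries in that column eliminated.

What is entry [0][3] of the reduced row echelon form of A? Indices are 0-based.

[1] R0 /= -4  ⇒  (1, -1/4, -3/4, -3/4)
     R1 -= 3·R0  ⇒  (0, 11/4, 13/4, 17/4)
     R2 -= 1·R0  ⇒  (0, 5/4, -5/4, 19/4)
[2] R1 /= 11/4  ⇒  (0, 1, 13/11, 17/11)
     R0 -= -1/4·R1  ⇒  (1, 0, -5/11, -4/11)
     R2 -= 5/4·R1  ⇒  (0, 0, -30/11, 31/11)
[3] R2 /= -30/11  ⇒  (0, 0, 1, -31/30)
     R0 -= -5/11·R2  ⇒  (1, 0, 0, -5/6)
     R1 -= 13/11·R2  ⇒  (0, 1, 0, 83/30)

M[0][3] = -5/6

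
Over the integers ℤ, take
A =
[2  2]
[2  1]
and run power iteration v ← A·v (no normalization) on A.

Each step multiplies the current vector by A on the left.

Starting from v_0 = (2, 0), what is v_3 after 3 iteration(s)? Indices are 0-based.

v_3 = (56, 44)

v_0 = (2, 0).
v_1 = A·v_0 = (4, 4).
v_2 = A·v_1 = (16, 12).
v_3 = A·v_2 = (56, 44).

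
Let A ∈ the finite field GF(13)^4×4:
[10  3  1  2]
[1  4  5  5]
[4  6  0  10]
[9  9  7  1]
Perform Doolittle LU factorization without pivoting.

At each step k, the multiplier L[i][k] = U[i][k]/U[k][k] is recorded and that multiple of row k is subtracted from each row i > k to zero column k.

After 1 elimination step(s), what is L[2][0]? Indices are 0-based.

L[2][0] = 3

Step 1: pivot at (0,0) is 10.
  row1 ← row1 − (4)·row0  ⇒  L[1][0]=4, U row1=(0, 5, 1, 10)
  row2 ← row2 − (3)·row0  ⇒  L[2][0]=3, U row2=(0, 10, 10, 4)
  row3 ← row3 − (10)·row0  ⇒  L[3][0]=10, U row3=(0, 5, 10, 7)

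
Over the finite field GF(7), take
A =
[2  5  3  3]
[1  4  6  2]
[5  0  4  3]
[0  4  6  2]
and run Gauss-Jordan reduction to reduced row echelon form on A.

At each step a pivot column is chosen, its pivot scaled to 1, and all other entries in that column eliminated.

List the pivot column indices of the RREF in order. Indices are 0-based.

pivot(0,0)=2: scale R0 → (1, 6, 5, 5)
  clear (1,0): R1 −= (1)R0 → (0, 5, 1, 4)
  clear (2,0): R2 −= (5)R0 → (0, 5, 0, 6)
pivot(1,1)=5: scale R1 → (0, 1, 3, 5)
  clear (0,1): R0 −= (6)R1 → (1, 0, 1, 3)
  clear (2,1): R2 −= (5)R1 → (0, 0, 6, 2)
  clear (3,1): R3 −= (4)R1 → (0, 0, 1, 3)
pivot(2,2)=6: scale R2 → (0, 0, 1, 5)
  clear (0,2): R0 −= (1)R2 → (1, 0, 0, 5)
  clear (1,2): R1 −= (3)R2 → (0, 1, 0, 4)
  clear (3,2): R3 −= (1)R2 → (0, 0, 0, 5)
pivot(3,3)=5: scale R3 → (0, 0, 0, 1)
  clear (0,3): R0 −= (5)R3 → (1, 0, 0, 0)
  clear (1,3): R1 −= (4)R3 → (0, 1, 0, 0)
  clear (2,3): R2 −= (5)R3 → (0, 0, 1, 0)

pivot columns: 0, 1, 2, 3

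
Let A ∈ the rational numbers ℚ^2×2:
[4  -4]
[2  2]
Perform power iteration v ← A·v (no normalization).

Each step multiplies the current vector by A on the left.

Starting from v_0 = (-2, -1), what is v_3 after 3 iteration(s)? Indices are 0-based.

v_3 = (112, -24)

v_0 = (-2, -1).
v_1 = A·v_0 = (-4, -6).
v_2 = A·v_1 = (8, -20).
v_3 = A·v_2 = (112, -24).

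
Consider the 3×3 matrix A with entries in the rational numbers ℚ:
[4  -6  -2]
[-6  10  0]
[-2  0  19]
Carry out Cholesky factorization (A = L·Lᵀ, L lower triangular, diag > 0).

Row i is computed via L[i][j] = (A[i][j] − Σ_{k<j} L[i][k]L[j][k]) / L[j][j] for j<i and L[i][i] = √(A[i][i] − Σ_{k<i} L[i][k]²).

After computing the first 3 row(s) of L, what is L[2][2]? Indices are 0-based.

L[2][2] = 3

Step 1: L[0][0] = √(4) = 2.
  L[1][0] = (-6) / L[0][0] = -3.
Step 2: L[1][1] = √(1) = 1.
  L[2][0] = (-2) / L[0][0] = -1.
  L[2][1] = (-3) / L[1][1] = -3.
Step 3: L[2][2] = √(9) = 3.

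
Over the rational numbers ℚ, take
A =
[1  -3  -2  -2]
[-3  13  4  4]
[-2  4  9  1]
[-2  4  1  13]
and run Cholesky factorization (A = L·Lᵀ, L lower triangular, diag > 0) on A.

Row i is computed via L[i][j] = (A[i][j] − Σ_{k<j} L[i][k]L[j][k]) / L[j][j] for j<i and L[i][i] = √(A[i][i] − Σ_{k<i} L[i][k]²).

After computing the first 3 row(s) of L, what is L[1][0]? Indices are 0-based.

L[1][0] = -3

Step 1: L[0][0] = √(1) = 1.
  L[1][0] = (-3) / L[0][0] = -3.
Step 2: L[1][1] = √(4) = 2.
  L[2][0] = (-2) / L[0][0] = -2.
  L[2][1] = (-2) / L[1][1] = -1.
Step 3: L[2][2] = √(4) = 2.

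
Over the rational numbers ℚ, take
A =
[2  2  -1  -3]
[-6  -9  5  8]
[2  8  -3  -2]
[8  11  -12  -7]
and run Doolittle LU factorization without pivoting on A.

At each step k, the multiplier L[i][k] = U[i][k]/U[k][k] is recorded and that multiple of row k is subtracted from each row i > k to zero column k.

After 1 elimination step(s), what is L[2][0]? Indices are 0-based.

L[2][0] = 1

[col 0] pivot 2
  R1 -= -3*R0 → (0, -3, 2, -1)  (L[1][0] := -3)
  R2 -= 1*R0 → (0, 6, -2, 1)  (L[2][0] := 1)
  R3 -= 4*R0 → (0, 3, -8, 5)  (L[3][0] := 4)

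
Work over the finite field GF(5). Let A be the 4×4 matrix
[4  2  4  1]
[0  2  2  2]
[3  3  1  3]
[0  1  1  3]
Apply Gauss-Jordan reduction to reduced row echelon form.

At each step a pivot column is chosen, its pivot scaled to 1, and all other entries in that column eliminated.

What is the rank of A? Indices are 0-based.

rank = 4

[1] R0 /= 4  ⇒  (1, 3, 1, 4)
     R2 -= 3·R0  ⇒  (0, 4, 3, 1)
[2] R1 /= 2  ⇒  (0, 1, 1, 1)
     R0 -= 3·R1  ⇒  (1, 0, 3, 1)
     R2 -= 4·R1  ⇒  (0, 0, 4, 2)
     R3 -= 1·R1  ⇒  (0, 0, 0, 2)
[3] R2 /= 4  ⇒  (0, 0, 1, 3)
     R0 -= 3·R2  ⇒  (1, 0, 0, 2)
     R1 -= 1·R2  ⇒  (0, 1, 0, 3)
[4] R3 /= 2  ⇒  (0, 0, 0, 1)
     R0 -= 2·R3  ⇒  (1, 0, 0, 0)
     R1 -= 3·R3  ⇒  (0, 1, 0, 0)
     R2 -= 3·R3  ⇒  (0, 0, 1, 0)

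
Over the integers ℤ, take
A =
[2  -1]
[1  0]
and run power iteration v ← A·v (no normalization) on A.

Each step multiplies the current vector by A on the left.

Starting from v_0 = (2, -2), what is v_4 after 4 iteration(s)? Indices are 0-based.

v_4 = (18, 14)

v_0 = (2, -2).
v_1 = A·v_0 = (6, 2).
v_2 = A·v_1 = (10, 6).
v_3 = A·v_2 = (14, 10).
v_4 = A·v_3 = (18, 14).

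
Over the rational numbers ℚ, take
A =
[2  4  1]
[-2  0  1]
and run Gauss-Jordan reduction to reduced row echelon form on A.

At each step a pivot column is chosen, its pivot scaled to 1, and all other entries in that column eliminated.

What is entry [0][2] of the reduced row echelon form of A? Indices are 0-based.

M[0][2] = -1/2

step 1: normalize row 0 (÷2) = (1, 2, 1/2)
  row 1: subtract -2×row0 = (0, 4, 2)
step 2: normalize row 1 (÷4) = (0, 1, 1/2)
  row 0: subtract 2×row1 = (1, 0, -1/2)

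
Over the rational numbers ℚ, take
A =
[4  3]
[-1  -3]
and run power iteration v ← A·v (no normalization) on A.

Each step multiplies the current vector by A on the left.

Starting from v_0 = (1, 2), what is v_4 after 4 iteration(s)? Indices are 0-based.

v_0 = (1, 2).
v_1 = A·v_0 = (10, -7).
v_2 = A·v_1 = (19, 11).
v_3 = A·v_2 = (109, -52).
v_4 = A·v_3 = (280, 47).

v_4 = (280, 47)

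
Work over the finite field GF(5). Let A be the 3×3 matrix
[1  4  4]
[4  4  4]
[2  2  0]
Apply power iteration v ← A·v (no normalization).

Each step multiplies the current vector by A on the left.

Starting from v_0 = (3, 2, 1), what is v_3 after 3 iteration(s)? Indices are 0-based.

v_3 = (2, 0, 4)

v_0 = (3, 2, 1).
v_1 = A·v_0 = (0, 4, 0).
v_2 = A·v_1 = (1, 1, 3).
v_3 = A·v_2 = (2, 0, 4).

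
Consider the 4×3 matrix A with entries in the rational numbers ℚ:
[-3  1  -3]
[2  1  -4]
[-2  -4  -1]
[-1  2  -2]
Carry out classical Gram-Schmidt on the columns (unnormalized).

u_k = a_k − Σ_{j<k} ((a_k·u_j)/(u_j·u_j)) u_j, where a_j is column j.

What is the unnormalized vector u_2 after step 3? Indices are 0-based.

Step 1: u_0 = a_0 = (-3, 2, -2, -1).
Step 2: u_1 = a_1 − (5/18)·u_0 = (11/6, 4/9, -31/9, 41/18).
Step 3: u_2 = a_2 − (5/18)·u_0 − (-151/371)·u_1 = (-527/371, -1623/371, -685/371, -295/371).

u_2 = (-527/371, -1623/371, -685/371, -295/371)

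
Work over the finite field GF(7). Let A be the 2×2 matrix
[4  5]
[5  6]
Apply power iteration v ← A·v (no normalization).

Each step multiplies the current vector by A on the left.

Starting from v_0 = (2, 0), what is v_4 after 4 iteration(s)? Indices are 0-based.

v_0 = (2, 0).
v_1 = A·v_0 = (1, 3).
v_2 = A·v_1 = (5, 2).
v_3 = A·v_2 = (2, 2).
v_4 = A·v_3 = (4, 1).

v_4 = (4, 1)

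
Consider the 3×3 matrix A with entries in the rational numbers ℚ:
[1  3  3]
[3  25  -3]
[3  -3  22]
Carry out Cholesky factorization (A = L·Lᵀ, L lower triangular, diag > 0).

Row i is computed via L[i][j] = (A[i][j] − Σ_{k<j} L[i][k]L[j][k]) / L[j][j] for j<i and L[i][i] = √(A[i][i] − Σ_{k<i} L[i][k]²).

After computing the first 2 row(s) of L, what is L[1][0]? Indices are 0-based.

L[1][0] = 3

Step 1: L[0][0] = √(1) = 1.
  L[1][0] = (3) / L[0][0] = 3.
Step 2: L[1][1] = √(16) = 4.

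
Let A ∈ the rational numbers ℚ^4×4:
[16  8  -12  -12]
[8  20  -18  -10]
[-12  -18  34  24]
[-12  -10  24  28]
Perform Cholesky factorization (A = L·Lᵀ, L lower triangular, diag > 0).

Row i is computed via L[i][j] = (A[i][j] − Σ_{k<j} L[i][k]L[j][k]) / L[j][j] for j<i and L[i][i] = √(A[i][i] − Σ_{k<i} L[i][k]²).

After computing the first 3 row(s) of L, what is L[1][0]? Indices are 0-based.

L[1][0] = 2

Step 1: L[0][0] = √(16) = 4.
  L[1][0] = (8) / L[0][0] = 2.
Step 2: L[1][1] = √(16) = 4.
  L[2][0] = (-12) / L[0][0] = -3.
  L[2][1] = (-12) / L[1][1] = -3.
Step 3: L[2][2] = √(16) = 4.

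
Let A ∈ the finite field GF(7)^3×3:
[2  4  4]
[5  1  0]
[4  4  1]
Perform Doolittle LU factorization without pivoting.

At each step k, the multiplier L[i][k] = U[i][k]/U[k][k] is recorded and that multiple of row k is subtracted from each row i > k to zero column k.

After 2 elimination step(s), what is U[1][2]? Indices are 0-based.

[col 0] pivot 2
  R1 -= 6*R0 → (0, 5, 4)  (L[1][0] := 6)
  R2 -= 2*R0 → (0, 3, 0)  (L[2][0] := 2)
[col 1] pivot 5
  R2 -= 2*R1 → (0, 0, 6)  (L[2][1] := 2)

U[1][2] = 4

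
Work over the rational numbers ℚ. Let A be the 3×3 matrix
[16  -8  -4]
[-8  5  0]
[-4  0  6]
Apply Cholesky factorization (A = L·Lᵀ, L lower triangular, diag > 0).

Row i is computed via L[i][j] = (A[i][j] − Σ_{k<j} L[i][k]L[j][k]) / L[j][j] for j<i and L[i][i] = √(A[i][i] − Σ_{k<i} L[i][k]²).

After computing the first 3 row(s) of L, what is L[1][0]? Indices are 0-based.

Step 1: L[0][0] = √(16) = 4.
  L[1][0] = (-8) / L[0][0] = -2.
Step 2: L[1][1] = √(1) = 1.
  L[2][0] = (-4) / L[0][0] = -1.
  L[2][1] = (-2) / L[1][1] = -2.
Step 3: L[2][2] = √(1) = 1.

L[1][0] = -2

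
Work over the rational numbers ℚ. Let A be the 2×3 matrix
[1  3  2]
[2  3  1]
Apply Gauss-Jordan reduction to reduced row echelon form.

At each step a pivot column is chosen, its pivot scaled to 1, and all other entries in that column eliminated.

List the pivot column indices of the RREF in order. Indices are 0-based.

pivot columns: 0, 1

pivot(0,0)=1: scale R0 → (1, 3, 2)
  clear (1,0): R1 −= (2)R0 → (0, -3, -3)
pivot(1,1)=-3: scale R1 → (0, 1, 1)
  clear (0,1): R0 −= (3)R1 → (1, 0, -1)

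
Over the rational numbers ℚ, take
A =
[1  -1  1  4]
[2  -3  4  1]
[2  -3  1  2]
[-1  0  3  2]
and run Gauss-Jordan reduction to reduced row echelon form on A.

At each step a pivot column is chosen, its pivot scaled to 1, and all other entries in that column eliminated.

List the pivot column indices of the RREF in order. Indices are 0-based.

pivot columns: 0, 1, 2, 3

step 1: normalize row 0 (÷1) = (1, -1, 1, 4)
  row 1: subtract 2×row0 = (0, -1, 2, -7)
  row 2: subtract 2×row0 = (0, -1, -1, -6)
  row 3: subtract -1×row0 = (0, -1, 4, 6)
step 2: normalize row 1 (÷-1) = (0, 1, -2, 7)
  row 0: subtract -1×row1 = (1, 0, -1, 11)
  row 2: subtract -1×row1 = (0, 0, -3, 1)
  row 3: subtract -1×row1 = (0, 0, 2, 13)
step 3: normalize row 2 (÷-3) = (0, 0, 1, -1/3)
  row 0: subtract -1×row2 = (1, 0, 0, 32/3)
  row 1: subtract -2×row2 = (0, 1, 0, 19/3)
  row 3: subtract 2×row2 = (0, 0, 0, 41/3)
step 4: normalize row 3 (÷41/3) = (0, 0, 0, 1)
  row 0: subtract 32/3×row3 = (1, 0, 0, 0)
  row 1: subtract 19/3×row3 = (0, 1, 0, 0)
  row 2: subtract -1/3×row3 = (0, 0, 1, 0)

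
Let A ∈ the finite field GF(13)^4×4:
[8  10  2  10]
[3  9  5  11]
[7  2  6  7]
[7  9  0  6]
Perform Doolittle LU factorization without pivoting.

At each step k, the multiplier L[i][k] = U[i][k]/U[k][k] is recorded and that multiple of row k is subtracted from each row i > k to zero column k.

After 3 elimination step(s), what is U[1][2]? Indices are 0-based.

k=0: U[0][0]=8
  eliminate (1,0): mult=2, new row 1: (0, 2, 1, 4); set L[1][0]=2
  eliminate (2,0): mult=9, new row 2: (0, 3, 1, 8); set L[2][0]=9
  eliminate (3,0): mult=9, new row 3: (0, 10, 8, 7); set L[3][0]=9
k=1: U[1][1]=2
  eliminate (2,1): mult=8, new row 2: (0, 0, 6, 2); set L[2][1]=8
  eliminate (3,1): mult=5, new row 3: (0, 0, 3, 0); set L[3][1]=5
k=2: U[2][2]=6
  eliminate (3,2): mult=7, new row 3: (0, 0, 0, 12); set L[3][2]=7

U[1][2] = 1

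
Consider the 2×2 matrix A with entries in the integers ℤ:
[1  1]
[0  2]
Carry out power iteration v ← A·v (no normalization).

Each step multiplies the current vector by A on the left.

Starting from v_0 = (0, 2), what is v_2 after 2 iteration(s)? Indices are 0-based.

v_0 = (0, 2).
v_1 = A·v_0 = (2, 4).
v_2 = A·v_1 = (6, 8).

v_2 = (6, 8)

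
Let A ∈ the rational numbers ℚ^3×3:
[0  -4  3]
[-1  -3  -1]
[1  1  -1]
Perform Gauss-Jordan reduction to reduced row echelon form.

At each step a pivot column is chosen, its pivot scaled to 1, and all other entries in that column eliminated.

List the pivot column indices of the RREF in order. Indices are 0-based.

pivot columns: 0, 1, 2

step 1: exchange rows 0,1
step 1: normalize row 0 (÷-1) = (1, 3, 1)
  row 2: subtract 1×row0 = (0, -2, -2)
step 2: normalize row 1 (÷-4) = (0, 1, -3/4)
  row 0: subtract 3×row1 = (1, 0, 13/4)
  row 2: subtract -2×row1 = (0, 0, -7/2)
step 3: normalize row 2 (÷-7/2) = (0, 0, 1)
  row 0: subtract 13/4×row2 = (1, 0, 0)
  row 1: subtract -3/4×row2 = (0, 1, 0)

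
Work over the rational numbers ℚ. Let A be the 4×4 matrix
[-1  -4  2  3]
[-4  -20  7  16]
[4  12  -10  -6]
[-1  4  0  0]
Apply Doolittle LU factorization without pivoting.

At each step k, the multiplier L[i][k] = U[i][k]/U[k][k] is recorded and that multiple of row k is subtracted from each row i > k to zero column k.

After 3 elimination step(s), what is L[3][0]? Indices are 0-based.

L[3][0] = 1

[col 0] pivot -1
  R1 -= 4*R0 → (0, -4, -1, 4)  (L[1][0] := 4)
  R2 -= -4*R0 → (0, -4, -2, 6)  (L[2][0] := -4)
  R3 -= 1*R0 → (0, 8, -2, -3)  (L[3][0] := 1)
[col 1] pivot -4
  R2 -= 1*R1 → (0, 0, -1, 2)  (L[2][1] := 1)
  R3 -= -2*R1 → (0, 0, -4, 5)  (L[3][1] := -2)
[col 2] pivot -1
  R3 -= 4*R2 → (0, 0, 0, -3)  (L[3][2] := 4)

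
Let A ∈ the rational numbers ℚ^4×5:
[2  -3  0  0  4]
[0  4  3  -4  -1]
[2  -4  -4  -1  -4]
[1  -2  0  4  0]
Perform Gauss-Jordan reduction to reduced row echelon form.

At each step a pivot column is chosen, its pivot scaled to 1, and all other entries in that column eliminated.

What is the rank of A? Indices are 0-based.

pivot(0,0)=2: scale R0 → (1, -3/2, 0, 0, 2)
  clear (2,0): R2 −= (2)R0 → (0, -1, -4, -1, -8)
  clear (3,0): R3 −= (1)R0 → (0, -1/2, 0, 4, -2)
pivot(1,1)=4: scale R1 → (0, 1, 3/4, -1, -1/4)
  clear (0,1): R0 −= (-3/2)R1 → (1, 0, 9/8, -3/2, 13/8)
  clear (2,1): R2 −= (-1)R1 → (0, 0, -13/4, -2, -33/4)
  clear (3,1): R3 −= (-1/2)R1 → (0, 0, 3/8, 7/2, -17/8)
pivot(2,2)=-13/4: scale R2 → (0, 0, 1, 8/13, 33/13)
  clear (0,2): R0 −= (9/8)R2 → (1, 0, 0, -57/26, -16/13)
  clear (1,2): R1 −= (3/4)R2 → (0, 1, 0, -19/13, -28/13)
  clear (3,2): R3 −= (3/8)R2 → (0, 0, 0, 85/26, -40/13)
pivot(3,3)=85/26: scale R3 → (0, 0, 0, 1, -16/17)
  clear (0,3): R0 −= (-57/26)R3 → (1, 0, 0, 0, -56/17)
  clear (1,3): R1 −= (-19/13)R3 → (0, 1, 0, 0, -60/17)
  clear (2,3): R2 −= (8/13)R3 → (0, 0, 1, 0, 53/17)

rank = 4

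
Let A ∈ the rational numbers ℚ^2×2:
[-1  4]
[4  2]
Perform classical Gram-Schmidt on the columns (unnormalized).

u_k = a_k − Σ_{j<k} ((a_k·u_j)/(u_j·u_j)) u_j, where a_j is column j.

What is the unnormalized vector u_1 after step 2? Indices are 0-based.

u_1 = (72/17, 18/17)

Step 1: u_0 = a_0 = (-1, 4).
Step 2: u_1 = a_1 − (4/17)·u_0 = (72/17, 18/17).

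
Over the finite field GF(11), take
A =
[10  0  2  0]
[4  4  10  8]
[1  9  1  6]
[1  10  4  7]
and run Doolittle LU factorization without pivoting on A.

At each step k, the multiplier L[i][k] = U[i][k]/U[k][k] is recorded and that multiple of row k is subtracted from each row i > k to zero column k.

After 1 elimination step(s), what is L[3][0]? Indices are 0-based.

Step 1: pivot at (0,0) is 10.
  row1 ← row1 − (7)·row0  ⇒  L[1][0]=7, U row1=(0, 4, 7, 8)
  row2 ← row2 − (10)·row0  ⇒  L[2][0]=10, U row2=(0, 9, 3, 6)
  row3 ← row3 − (10)·row0  ⇒  L[3][0]=10, U row3=(0, 10, 6, 7)

L[3][0] = 10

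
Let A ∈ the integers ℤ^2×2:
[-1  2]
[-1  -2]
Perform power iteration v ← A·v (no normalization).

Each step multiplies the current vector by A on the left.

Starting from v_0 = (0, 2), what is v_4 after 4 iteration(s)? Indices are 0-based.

v_4 = (-12, -28)

v_0 = (0, 2).
v_1 = A·v_0 = (4, -4).
v_2 = A·v_1 = (-12, 4).
v_3 = A·v_2 = (20, 4).
v_4 = A·v_3 = (-12, -28).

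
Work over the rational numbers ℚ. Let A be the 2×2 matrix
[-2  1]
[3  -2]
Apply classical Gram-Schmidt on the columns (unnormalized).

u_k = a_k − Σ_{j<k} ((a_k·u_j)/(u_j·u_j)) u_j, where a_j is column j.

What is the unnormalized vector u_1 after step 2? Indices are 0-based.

Step 1: u_0 = a_0 = (-2, 3).
Step 2: u_1 = a_1 − (-8/13)·u_0 = (-3/13, -2/13).

u_1 = (-3/13, -2/13)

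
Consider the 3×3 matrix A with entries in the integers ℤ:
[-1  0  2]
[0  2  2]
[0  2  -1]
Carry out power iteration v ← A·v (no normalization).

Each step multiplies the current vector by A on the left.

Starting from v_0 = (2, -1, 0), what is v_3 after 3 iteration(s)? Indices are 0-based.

v_0 = (2, -1, 0).
v_1 = A·v_0 = (-2, -2, -2).
v_2 = A·v_1 = (-2, -8, -2).
v_3 = A·v_2 = (-2, -20, -14).

v_3 = (-2, -20, -14)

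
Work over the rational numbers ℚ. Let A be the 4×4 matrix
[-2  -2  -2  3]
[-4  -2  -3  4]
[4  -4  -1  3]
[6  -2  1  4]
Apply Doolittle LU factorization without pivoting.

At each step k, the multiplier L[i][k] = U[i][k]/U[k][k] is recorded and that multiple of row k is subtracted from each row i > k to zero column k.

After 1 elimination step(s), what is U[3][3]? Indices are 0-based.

Step 1: pivot at (0,0) is -2.
  row1 ← row1 − (2)·row0  ⇒  L[1][0]=2, U row1=(0, 2, 1, -2)
  row2 ← row2 − (-2)·row0  ⇒  L[2][0]=-2, U row2=(0, -8, -5, 9)
  row3 ← row3 − (-3)·row0  ⇒  L[3][0]=-3, U row3=(0, -8, -5, 13)

U[3][3] = 13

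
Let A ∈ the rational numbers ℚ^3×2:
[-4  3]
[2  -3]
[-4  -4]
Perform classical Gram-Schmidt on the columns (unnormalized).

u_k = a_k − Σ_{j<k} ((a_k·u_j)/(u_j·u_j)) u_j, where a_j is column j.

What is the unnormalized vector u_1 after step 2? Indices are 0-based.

u_1 = (25/9, -26/9, -38/9)

Step 1: u_0 = a_0 = (-4, 2, -4).
Step 2: u_1 = a_1 − (-1/18)·u_0 = (25/9, -26/9, -38/9).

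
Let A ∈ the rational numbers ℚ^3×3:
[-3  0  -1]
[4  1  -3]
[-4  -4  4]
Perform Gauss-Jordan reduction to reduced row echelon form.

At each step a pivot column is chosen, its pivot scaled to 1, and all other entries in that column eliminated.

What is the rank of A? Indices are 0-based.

rank = 3

[1] R0 /= -3  ⇒  (1, 0, 1/3)
     R1 -= 4·R0  ⇒  (0, 1, -13/3)
     R2 -= -4·R0  ⇒  (0, -4, 16/3)
[2] R1 /= 1  ⇒  (0, 1, -13/3)
     R2 -= -4·R1  ⇒  (0, 0, -12)
[3] R2 /= -12  ⇒  (0, 0, 1)
     R0 -= 1/3·R2  ⇒  (1, 0, 0)
     R1 -= -13/3·R2  ⇒  (0, 1, 0)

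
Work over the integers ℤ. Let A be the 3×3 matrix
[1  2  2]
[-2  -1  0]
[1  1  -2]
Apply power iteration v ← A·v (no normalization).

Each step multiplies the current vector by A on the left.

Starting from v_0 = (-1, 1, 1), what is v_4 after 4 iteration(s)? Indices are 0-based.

v_0 = (-1, 1, 1).
v_1 = A·v_0 = (3, 1, -2).
v_2 = A·v_1 = (1, -7, 8).
v_3 = A·v_2 = (3, 5, -22).
v_4 = A·v_3 = (-31, -11, 52).

v_4 = (-31, -11, 52)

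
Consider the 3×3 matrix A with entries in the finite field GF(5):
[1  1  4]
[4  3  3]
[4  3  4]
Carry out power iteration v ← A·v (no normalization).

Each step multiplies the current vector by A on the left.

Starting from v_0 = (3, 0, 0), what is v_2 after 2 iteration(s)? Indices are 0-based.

v_0 = (3, 0, 0).
v_1 = A·v_0 = (3, 2, 2).
v_2 = A·v_1 = (3, 4, 1).

v_2 = (3, 4, 1)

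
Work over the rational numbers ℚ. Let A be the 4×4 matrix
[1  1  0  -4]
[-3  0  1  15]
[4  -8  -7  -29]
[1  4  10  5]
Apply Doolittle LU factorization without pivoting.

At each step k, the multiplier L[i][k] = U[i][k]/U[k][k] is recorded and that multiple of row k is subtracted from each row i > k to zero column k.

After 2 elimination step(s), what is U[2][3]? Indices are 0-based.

U[2][3] = -1

Step 1: pivot at (0,0) is 1.
  row1 ← row1 − (-3)·row0  ⇒  L[1][0]=-3, U row1=(0, 3, 1, 3)
  row2 ← row2 − (4)·row0  ⇒  L[2][0]=4, U row2=(0, -12, -7, -13)
  row3 ← row3 − (1)·row0  ⇒  L[3][0]=1, U row3=(0, 3, 10, 9)
Step 2: pivot at (1,1) is 3.
  row2 ← row2 − (-4)·row1  ⇒  L[2][1]=-4, U row2=(0, 0, -3, -1)
  row3 ← row3 − (1)·row1  ⇒  L[3][1]=1, U row3=(0, 0, 9, 6)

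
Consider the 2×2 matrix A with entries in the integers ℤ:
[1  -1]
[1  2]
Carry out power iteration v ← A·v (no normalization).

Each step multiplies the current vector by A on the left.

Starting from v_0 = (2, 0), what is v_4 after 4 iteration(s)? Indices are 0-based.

v_0 = (2, 0).
v_1 = A·v_0 = (2, 2).
v_2 = A·v_1 = (0, 6).
v_3 = A·v_2 = (-6, 12).
v_4 = A·v_3 = (-18, 18).

v_4 = (-18, 18)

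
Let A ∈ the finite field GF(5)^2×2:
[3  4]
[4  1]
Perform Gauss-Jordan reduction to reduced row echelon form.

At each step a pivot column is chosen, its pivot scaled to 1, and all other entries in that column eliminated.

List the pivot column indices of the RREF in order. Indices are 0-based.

pivot columns: 0, 1

step 1: normalize row 0 (÷3) = (1, 3)
  row 1: subtract 4×row0 = (0, 4)
step 2: normalize row 1 (÷4) = (0, 1)
  row 0: subtract 3×row1 = (1, 0)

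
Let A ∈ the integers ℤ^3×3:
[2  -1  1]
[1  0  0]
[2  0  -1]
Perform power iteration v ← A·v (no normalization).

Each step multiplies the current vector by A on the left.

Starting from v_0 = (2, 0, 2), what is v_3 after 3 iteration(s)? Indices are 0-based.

v_3 = (28, 12, 14)

v_0 = (2, 0, 2).
v_1 = A·v_0 = (6, 2, 2).
v_2 = A·v_1 = (12, 6, 10).
v_3 = A·v_2 = (28, 12, 14).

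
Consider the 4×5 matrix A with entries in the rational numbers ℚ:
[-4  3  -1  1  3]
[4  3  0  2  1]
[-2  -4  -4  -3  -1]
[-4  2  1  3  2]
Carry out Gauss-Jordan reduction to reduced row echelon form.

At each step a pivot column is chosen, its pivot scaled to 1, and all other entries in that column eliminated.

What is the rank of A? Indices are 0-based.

[1] R0 /= -4  ⇒  (1, -3/4, 1/4, -1/4, -3/4)
     R1 -= 4·R0  ⇒  (0, 6, -1, 3, 4)
     R2 -= -2·R0  ⇒  (0, -11/2, -7/2, -7/2, -5/2)
     R3 -= -4·R0  ⇒  (0, -1, 2, 2, -1)
[2] R1 /= 6  ⇒  (0, 1, -1/6, 1/2, 2/3)
     R0 -= -3/4·R1  ⇒  (1, 0, 1/8, 1/8, -1/4)
     R2 -= -11/2·R1  ⇒  (0, 0, -53/12, -3/4, 7/6)
     R3 -= -1·R1  ⇒  (0, 0, 11/6, 5/2, -1/3)
[3] R2 /= -53/12  ⇒  (0, 0, 1, 9/53, -14/53)
     R0 -= 1/8·R2  ⇒  (1, 0, 0, 11/106, -23/106)
     R1 -= -1/6·R2  ⇒  (0, 1, 0, 28/53, 33/53)
     R3 -= 11/6·R2  ⇒  (0, 0, 0, 116/53, 8/53)
[4] R3 /= 116/53  ⇒  (0, 0, 0, 1, 2/29)
     R0 -= 11/106·R3  ⇒  (1, 0, 0, 0, -13/58)
     R1 -= 28/53·R3  ⇒  (0, 1, 0, 0, 17/29)
     R2 -= 9/53·R3  ⇒  (0, 0, 1, 0, -8/29)

rank = 4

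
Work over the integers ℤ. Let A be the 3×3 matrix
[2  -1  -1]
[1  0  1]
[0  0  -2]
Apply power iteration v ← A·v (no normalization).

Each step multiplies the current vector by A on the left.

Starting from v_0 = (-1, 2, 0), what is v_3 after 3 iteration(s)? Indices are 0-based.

v_3 = (-10, -7, 0)

v_0 = (-1, 2, 0).
v_1 = A·v_0 = (-4, -1, 0).
v_2 = A·v_1 = (-7, -4, 0).
v_3 = A·v_2 = (-10, -7, 0).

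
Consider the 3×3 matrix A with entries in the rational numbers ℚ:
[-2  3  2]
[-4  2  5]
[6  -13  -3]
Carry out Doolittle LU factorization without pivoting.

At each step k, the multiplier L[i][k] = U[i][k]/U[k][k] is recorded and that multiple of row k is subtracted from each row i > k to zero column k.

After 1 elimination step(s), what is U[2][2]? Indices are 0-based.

[col 0] pivot -2
  R1 -= 2*R0 → (0, -4, 1)  (L[1][0] := 2)
  R2 -= -3*R0 → (0, -4, 3)  (L[2][0] := -3)

U[2][2] = 3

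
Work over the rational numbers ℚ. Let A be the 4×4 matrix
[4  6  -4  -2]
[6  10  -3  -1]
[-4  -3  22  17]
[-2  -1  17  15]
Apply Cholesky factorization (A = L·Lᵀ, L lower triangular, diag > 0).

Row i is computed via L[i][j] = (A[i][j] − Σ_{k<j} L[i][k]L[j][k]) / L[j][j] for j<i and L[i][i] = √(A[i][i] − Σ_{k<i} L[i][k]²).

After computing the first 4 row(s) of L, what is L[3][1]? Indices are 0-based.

Step 1: L[0][0] = √(4) = 2.
  L[1][0] = (6) / L[0][0] = 3.
Step 2: L[1][1] = √(1) = 1.
  L[2][0] = (-4) / L[0][0] = -2.
  L[2][1] = (3) / L[1][1] = 3.
Step 3: L[2][2] = √(9) = 3.
  L[3][0] = (-2) / L[0][0] = -1.
  L[3][1] = (2) / L[1][1] = 2.
  L[3][2] = (9) / L[2][2] = 3.
Step 4: L[3][3] = √(1) = 1.

L[3][1] = 2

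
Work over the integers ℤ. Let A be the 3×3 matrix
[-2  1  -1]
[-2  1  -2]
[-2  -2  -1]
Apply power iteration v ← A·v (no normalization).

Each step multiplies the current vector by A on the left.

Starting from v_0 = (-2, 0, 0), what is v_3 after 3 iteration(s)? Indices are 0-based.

v_3 = (24, 44, 60)

v_0 = (-2, 0, 0).
v_1 = A·v_0 = (4, 4, 4).
v_2 = A·v_1 = (-8, -12, -20).
v_3 = A·v_2 = (24, 44, 60).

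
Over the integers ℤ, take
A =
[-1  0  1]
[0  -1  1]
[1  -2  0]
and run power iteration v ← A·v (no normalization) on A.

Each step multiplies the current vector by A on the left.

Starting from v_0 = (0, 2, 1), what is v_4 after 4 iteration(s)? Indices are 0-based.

v_4 = (-7, -5, -4)

v_0 = (0, 2, 1).
v_1 = A·v_0 = (1, -1, -4).
v_2 = A·v_1 = (-5, -3, 3).
v_3 = A·v_2 = (8, 6, 1).
v_4 = A·v_3 = (-7, -5, -4).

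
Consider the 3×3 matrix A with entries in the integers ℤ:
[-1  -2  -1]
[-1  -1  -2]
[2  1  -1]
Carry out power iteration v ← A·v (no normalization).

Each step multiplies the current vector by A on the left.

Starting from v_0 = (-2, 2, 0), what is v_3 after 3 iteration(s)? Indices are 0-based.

v_0 = (-2, 2, 0).
v_1 = A·v_0 = (-2, 0, -2).
v_2 = A·v_1 = (4, 6, -2).
v_3 = A·v_2 = (-14, -6, 16).

v_3 = (-14, -6, 16)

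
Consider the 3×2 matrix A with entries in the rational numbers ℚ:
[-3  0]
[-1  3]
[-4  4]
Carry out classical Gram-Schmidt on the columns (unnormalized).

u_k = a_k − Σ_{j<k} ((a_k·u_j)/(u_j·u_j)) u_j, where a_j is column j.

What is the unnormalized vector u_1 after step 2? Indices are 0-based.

Step 1: u_0 = a_0 = (-3, -1, -4).
Step 2: u_1 = a_1 − (-19/26)·u_0 = (-57/26, 59/26, 14/13).

u_1 = (-57/26, 59/26, 14/13)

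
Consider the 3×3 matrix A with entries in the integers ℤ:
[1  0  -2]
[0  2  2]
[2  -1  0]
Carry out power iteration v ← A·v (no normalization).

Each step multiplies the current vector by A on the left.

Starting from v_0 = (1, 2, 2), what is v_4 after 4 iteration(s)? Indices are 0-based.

v_0 = (1, 2, 2).
v_1 = A·v_0 = (-3, 8, 0).
v_2 = A·v_1 = (-3, 16, -14).
v_3 = A·v_2 = (25, 4, -22).
v_4 = A·v_3 = (69, -36, 46).

v_4 = (69, -36, 46)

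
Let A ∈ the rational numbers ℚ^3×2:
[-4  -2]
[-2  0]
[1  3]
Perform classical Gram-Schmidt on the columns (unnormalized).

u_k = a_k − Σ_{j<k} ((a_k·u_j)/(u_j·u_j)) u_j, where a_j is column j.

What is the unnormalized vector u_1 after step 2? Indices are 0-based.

Step 1: u_0 = a_0 = (-4, -2, 1).
Step 2: u_1 = a_1 − (11/21)·u_0 = (2/21, 22/21, 52/21).

u_1 = (2/21, 22/21, 52/21)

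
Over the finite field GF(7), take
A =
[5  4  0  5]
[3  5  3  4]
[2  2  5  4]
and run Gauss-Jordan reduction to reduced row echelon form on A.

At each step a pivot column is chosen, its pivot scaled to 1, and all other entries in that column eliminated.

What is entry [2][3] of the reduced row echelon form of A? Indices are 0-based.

M[2][3] = 1

step 1: normalize row 0 (÷5) = (1, 5, 0, 1)
  row 1: subtract 3×row0 = (0, 4, 3, 1)
  row 2: subtract 2×row0 = (0, 6, 5, 2)
step 2: normalize row 1 (÷4) = (0, 1, 6, 2)
  row 0: subtract 5×row1 = (1, 0, 5, 5)
  row 2: subtract 6×row1 = (0, 0, 4, 4)
step 3: normalize row 2 (÷4) = (0, 0, 1, 1)
  row 0: subtract 5×row2 = (1, 0, 0, 0)
  row 1: subtract 6×row2 = (0, 1, 0, 3)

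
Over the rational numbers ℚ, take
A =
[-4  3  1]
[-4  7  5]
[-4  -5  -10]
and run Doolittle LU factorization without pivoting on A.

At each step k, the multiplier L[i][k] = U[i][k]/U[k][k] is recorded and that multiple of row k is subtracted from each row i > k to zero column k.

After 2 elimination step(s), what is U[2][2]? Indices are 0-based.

U[2][2] = -3

[col 0] pivot -4
  R1 -= 1*R0 → (0, 4, 4)  (L[1][0] := 1)
  R2 -= 1*R0 → (0, -8, -11)  (L[2][0] := 1)
[col 1] pivot 4
  R2 -= -2*R1 → (0, 0, -3)  (L[2][1] := -2)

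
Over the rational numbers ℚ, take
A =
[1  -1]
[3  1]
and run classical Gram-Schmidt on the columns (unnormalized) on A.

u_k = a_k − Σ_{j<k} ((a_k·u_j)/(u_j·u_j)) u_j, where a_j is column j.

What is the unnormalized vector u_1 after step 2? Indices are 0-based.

Step 1: u_0 = a_0 = (1, 3).
Step 2: u_1 = a_1 − (1/5)·u_0 = (-6/5, 2/5).

u_1 = (-6/5, 2/5)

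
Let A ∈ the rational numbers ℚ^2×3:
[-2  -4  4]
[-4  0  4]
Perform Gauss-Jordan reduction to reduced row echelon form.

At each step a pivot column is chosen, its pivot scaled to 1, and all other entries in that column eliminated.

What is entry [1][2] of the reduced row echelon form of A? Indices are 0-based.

M[1][2] = -1/2

step 1: normalize row 0 (÷-2) = (1, 2, -2)
  row 1: subtract -4×row0 = (0, 8, -4)
step 2: normalize row 1 (÷8) = (0, 1, -1/2)
  row 0: subtract 2×row1 = (1, 0, -1)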